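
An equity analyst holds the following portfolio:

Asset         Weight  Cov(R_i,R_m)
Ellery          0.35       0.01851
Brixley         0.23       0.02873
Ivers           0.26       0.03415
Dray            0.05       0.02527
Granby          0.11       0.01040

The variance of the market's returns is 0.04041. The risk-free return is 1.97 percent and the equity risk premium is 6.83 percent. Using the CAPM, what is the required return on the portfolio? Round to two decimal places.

β_Ellery = 0.01851 / 0.04041 = 0.4581
β_Brixley = 0.02873 / 0.04041 = 0.7110
β_Ivers = 0.03415 / 0.04041 = 0.8451
β_Dray = 0.02527 / 0.04041 = 0.6253
β_Granby = 0.01040 / 0.04041 = 0.2574
β_P = Σ w_i β_i = 0.35×0.4581 + 0.23×0.7110 + 0.26×0.8451 + 0.05×0.6253 + 0.11×0.2574 = 0.6032
E(R_P) = R_f + β_P × MRP = 1.97% + 0.6032 × 6.83% = 6.09%

6.09%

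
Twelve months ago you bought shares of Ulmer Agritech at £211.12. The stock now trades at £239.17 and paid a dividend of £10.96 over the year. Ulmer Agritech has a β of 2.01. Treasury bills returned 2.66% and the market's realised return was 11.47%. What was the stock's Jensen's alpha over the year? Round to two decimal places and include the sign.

-1.89%

Realised HPR = (P1 + D1 − P0) / P0 = (239.17 + 10.96 − 211.12) / 211.12 = 39.01 / 211.12 = 18.4776%
MRP = 11.47% − 2.66% = 8.81%
CAPM required = R_f + β·MRP = 2.66% + 2.01 × 8.81% = 20.3681%
α = realised − required = 18.4776% − 20.3681% = -1.89%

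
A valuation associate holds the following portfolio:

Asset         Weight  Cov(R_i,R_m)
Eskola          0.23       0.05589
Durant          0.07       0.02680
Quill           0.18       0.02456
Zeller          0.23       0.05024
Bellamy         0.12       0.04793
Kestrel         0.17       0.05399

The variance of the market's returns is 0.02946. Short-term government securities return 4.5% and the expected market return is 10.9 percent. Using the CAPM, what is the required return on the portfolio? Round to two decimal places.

14.41%

β_Eskola = 0.05589 / 0.02946 = 1.8971
β_Durant = 0.02680 / 0.02946 = 0.9097
β_Quill = 0.02456 / 0.02946 = 0.8337
β_Zeller = 0.05024 / 0.02946 = 1.7054
β_Bellamy = 0.04793 / 0.02946 = 1.6270
β_Kestrel = 0.05399 / 0.02946 = 1.8327
β_P = Σ w_i β_i = 0.23×1.8971 + 0.07×0.9097 + 0.18×0.8337 + 0.23×1.7054 + 0.12×1.6270 + 0.17×1.8327 = 1.5491
MRP = 10.9% − 4.5% = 6.40%
E(R_P) = R_f + β_P × MRP = 4.5% + 1.5491 × 6.4% = 14.41%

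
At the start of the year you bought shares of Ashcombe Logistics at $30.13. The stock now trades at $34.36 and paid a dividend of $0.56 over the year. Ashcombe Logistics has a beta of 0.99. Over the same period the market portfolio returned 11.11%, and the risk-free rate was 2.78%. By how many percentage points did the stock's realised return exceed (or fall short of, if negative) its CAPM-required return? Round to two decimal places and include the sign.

+4.87%

Realised HPR = (P1 + D1 − P0) / P0 = (34.36 + 0.56 − 30.13) / 30.13 = 4.79 / 30.13 = 15.8978%
MRP = 11.11% − 2.78% = 8.33%
CAPM required = R_f + β·MRP = 2.78% + 0.99 × 8.33% = 11.0267%
α = realised − required = 15.8978% − 11.0267% = +4.87%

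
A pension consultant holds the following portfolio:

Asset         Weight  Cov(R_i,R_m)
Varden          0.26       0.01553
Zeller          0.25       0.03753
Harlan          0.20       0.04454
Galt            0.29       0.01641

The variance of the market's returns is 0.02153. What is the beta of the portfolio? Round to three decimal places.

β_Varden = 0.01553 / 0.02153 = 0.7213
β_Zeller = 0.03753 / 0.02153 = 1.7431
β_Harlan = 0.04454 / 0.02153 = 2.0687
β_Galt = 0.01641 / 0.02153 = 0.7622
β_P = Σ w_i β_i = 0.26×0.7213 + 0.25×1.7431 + 0.20×2.0687 + 0.29×0.7622 = 1.2581

1.258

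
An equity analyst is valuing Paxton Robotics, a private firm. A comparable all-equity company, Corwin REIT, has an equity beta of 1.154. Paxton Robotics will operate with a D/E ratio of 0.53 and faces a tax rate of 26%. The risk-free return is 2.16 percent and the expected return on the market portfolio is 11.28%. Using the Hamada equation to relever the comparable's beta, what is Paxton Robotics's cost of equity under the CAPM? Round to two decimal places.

16.81%

β_L = β_U × [1 + (1 − t)(D/E)] = 1.154 × [1 + (1 − 0.26) × 0.53]
    = 1.154 × [1 + 0.74 × 0.53] = 1.154 × 1.3922 = 1.6066
MRP = 11.28% − 2.16% = 9.12%
E(R) = R_f + β_L × MRP = 2.16% + 1.6066 × 9.12% = 16.81%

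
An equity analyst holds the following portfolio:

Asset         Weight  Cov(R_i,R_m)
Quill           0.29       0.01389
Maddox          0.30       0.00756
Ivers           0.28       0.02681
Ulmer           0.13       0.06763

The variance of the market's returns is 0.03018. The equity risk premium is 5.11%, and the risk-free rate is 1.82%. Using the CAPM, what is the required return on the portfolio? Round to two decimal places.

β_Quill = 0.01389 / 0.03018 = 0.4602
β_Maddox = 0.00756 / 0.03018 = 0.2505
β_Ivers = 0.02681 / 0.03018 = 0.8883
β_Ulmer = 0.06763 / 0.03018 = 2.2409
β_P = Σ w_i β_i = 0.29×0.4602 + 0.30×0.2505 + 0.28×0.8883 + 0.13×2.2409 = 0.7486
E(R_P) = R_f + β_P × MRP = 1.82% + 0.7486 × 5.11% = 5.65%

5.65%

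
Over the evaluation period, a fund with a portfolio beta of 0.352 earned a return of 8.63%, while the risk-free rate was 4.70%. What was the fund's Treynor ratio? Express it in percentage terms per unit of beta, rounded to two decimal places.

Treynor = (R_P − R_f) / β_P = (8.63% − 4.70%) / 0.3520 = 3.93% / 0.3520 = 11.16%

11.16%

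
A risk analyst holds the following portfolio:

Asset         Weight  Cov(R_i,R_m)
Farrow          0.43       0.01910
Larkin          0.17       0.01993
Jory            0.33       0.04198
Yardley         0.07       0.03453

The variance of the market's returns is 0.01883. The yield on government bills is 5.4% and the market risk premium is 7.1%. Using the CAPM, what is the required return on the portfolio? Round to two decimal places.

β_Farrow = 0.01910 / 0.01883 = 1.0143
β_Larkin = 0.01993 / 0.01883 = 1.0584
β_Jory = 0.04198 / 0.01883 = 2.2294
β_Yardley = 0.03453 / 0.01883 = 1.8338
β_P = Σ w_i β_i = 0.43×1.0143 + 0.17×1.0584 + 0.33×2.2294 + 0.07×1.8338 = 1.4801
E(R_P) = R_f + β_P × MRP = 5.4% + 1.4801 × 7.1% = 15.91%

15.91%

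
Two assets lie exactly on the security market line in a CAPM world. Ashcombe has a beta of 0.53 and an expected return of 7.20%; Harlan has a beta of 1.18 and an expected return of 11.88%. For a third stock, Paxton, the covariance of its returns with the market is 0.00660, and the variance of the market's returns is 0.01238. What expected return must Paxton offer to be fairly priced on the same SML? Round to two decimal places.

MRP = (11.88% − 7.20%) / (1.18 − 0.53) = 7.2000%
R_f = 7.20% − 0.53 × 7.2000% = 3.3840%
β_Paxton = Cov / Var(R_m) = 0.00660 / 0.01238 = 0.5331
E(R_Paxton) = R_f + β × MRP = 3.3840% + 0.5331 × 7.2000% = 7.22%

7.22%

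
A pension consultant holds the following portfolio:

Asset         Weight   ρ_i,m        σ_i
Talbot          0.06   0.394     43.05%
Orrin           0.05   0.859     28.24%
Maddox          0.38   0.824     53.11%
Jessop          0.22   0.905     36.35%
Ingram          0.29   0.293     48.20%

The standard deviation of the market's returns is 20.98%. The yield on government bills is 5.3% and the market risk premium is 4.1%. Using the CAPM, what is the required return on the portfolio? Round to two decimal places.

11.20%

β_Talbot = 0.394 × 43.05% / 20.98% = 0.8085
β_Orrin = 0.859 × 28.24% / 20.98% = 1.1563
β_Maddox = 0.824 × 53.11% / 20.98% = 2.0859
β_Jessop = 0.905 × 36.35% / 20.98% = 1.5680
β_Ingram = 0.293 × 48.20% / 20.98% = 0.6731
β_P = Σ w_i β_i = 0.06×0.8085 + 0.05×1.1563 + 0.38×2.0859 + 0.22×1.5680 + 0.29×0.6731 = 1.4391
E(R_P) = R_f + β_P × MRP = 5.3% + 1.4391 × 4.1% = 11.20%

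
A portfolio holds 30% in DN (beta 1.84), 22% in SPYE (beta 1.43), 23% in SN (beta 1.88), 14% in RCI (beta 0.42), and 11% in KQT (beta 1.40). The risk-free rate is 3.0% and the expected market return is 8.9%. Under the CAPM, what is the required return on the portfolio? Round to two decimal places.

β_P = Σ w_i β_i = 0.30×1.84 + 0.22×1.43 + 0.23×1.88 + 0.14×0.42 + 0.11×1.40 = 1.5118
MRP = 8.9% − 3.0% = 5.90%
E(R_P) = R_f + β_P × MRP = 3.0% + 1.5118 × 5.9% = 11.92%

11.92%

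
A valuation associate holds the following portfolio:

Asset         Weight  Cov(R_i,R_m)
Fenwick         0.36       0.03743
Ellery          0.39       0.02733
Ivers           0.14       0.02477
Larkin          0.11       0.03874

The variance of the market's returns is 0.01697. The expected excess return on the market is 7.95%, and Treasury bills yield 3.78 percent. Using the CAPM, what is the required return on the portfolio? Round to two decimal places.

18.71%

β_Fenwick = 0.03743 / 0.01697 = 2.2057
β_Ellery = 0.02733 / 0.01697 = 1.6105
β_Ivers = 0.02477 / 0.01697 = 1.4596
β_Larkin = 0.03874 / 0.01697 = 2.2829
β_P = Σ w_i β_i = 0.36×2.2057 + 0.39×1.6105 + 0.14×1.4596 + 0.11×2.2829 = 1.8776
E(R_P) = R_f + β_P × MRP = 3.78% + 1.8776 × 7.95% = 18.71%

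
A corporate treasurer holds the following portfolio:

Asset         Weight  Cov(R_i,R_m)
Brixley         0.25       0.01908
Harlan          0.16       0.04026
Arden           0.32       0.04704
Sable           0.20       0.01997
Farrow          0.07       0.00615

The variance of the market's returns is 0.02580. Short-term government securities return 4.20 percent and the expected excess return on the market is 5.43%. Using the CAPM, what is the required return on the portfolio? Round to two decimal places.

β_Brixley = 0.01908 / 0.02580 = 0.7395
β_Harlan = 0.04026 / 0.02580 = 1.5605
β_Arden = 0.04704 / 0.02580 = 1.8233
β_Sable = 0.01997 / 0.02580 = 0.7740
β_Farrow = 0.00615 / 0.02580 = 0.2384
β_P = Σ w_i β_i = 0.25×0.7395 + 0.16×1.5605 + 0.32×1.8233 + 0.20×0.7740 + 0.07×0.2384 = 1.1895
E(R_P) = R_f + β_P × MRP = 4.20% + 1.1895 × 5.43% = 10.66%

10.66%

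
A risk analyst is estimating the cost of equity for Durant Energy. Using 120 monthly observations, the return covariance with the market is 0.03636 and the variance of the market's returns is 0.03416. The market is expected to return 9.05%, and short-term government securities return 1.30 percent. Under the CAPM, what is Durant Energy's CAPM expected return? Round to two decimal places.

9.55%

β = Cov(R_i, R_m) / Var(R_m) = 0.03636 / 0.03416 = 1.0644
MRP = 9.05% − 1.30% = 7.75%
E(R) = R_f + β × MRP = 1.30% + 1.0644 × 7.75% = 9.55%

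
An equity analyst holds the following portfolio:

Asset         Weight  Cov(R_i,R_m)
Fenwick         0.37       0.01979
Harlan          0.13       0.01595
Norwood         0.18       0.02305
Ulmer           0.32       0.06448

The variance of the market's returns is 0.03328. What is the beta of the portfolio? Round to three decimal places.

1.027

β_Fenwick = 0.01979 / 0.03328 = 0.5947
β_Harlan = 0.01595 / 0.03328 = 0.4793
β_Norwood = 0.02305 / 0.03328 = 0.6926
β_Ulmer = 0.06448 / 0.03328 = 1.9375
β_P = Σ w_i β_i = 0.37×0.5947 + 0.13×0.4793 + 0.18×0.6926 + 0.32×1.9375 = 1.0270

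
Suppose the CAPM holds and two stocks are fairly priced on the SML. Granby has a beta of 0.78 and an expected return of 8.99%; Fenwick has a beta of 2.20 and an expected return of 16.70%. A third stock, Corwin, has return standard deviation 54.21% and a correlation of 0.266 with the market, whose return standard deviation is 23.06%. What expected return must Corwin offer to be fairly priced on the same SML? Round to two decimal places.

8.15%

MRP = (16.70% − 8.99%) / (2.20 − 0.78) = 5.4296%
R_f = 8.99% − 0.78 × 5.4296% = 4.7549%
β_Corwin = ρ·σ_i/σ_m = 0.266 × 54.21 / 23.06 = 0.6253
E(R_Corwin) = R_f + β × MRP = 4.7549% + 0.6253 × 5.4296% = 8.15%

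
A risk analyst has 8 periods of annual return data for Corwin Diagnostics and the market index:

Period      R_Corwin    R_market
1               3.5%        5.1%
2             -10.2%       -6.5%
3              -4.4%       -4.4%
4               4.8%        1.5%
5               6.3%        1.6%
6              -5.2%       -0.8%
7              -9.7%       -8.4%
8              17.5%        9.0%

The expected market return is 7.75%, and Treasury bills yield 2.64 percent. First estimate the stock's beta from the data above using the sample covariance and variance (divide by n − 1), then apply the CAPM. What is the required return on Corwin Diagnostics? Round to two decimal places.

10.29%

Mean R_i = (3.5 − 10.2 − 4.4 + 4.8 + 6.3 − 5.2 − 9.7 + 17.5) / 8 = 0.3250%
Mean R_m = (5.1 − 6.5 − 4.4 + 1.5 + 1.6 − 0.8 − 8.4 + 9.0) / 8 = -0.3625%
Σ(R_i − R̄_i)(R_m − R̄_m) = 364.8725  ⇒  Cov = 364.8725 / 7 = 52.1246
Σ(R_m − R̄_m)² = 243.5788  ⇒  Var(R_m) = 243.5788 / 7 = 34.7970
β = Cov / Var(R_m) = 52.1246 / 34.7970 = 1.4980
MRP = 7.75% − 2.64% = 5.11%
E(R) = R_f + β × MRP = 2.64% + 1.4980 × 5.11% = 10.29%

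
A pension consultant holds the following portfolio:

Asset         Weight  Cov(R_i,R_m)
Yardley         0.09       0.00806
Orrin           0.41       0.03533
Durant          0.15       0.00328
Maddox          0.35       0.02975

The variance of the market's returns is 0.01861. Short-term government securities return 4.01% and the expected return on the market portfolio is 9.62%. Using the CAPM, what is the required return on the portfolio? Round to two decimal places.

11.88%

β_Yardley = 0.00806 / 0.01861 = 0.4331
β_Orrin = 0.03533 / 0.01861 = 1.8984
β_Durant = 0.00328 / 0.01861 = 0.1762
β_Maddox = 0.02975 / 0.01861 = 1.5986
β_P = Σ w_i β_i = 0.09×0.4331 + 0.41×1.8984 + 0.15×0.1762 + 0.35×1.5986 = 1.4033
MRP = 9.62% − 4.01% = 5.61%
E(R_P) = R_f + β_P × MRP = 4.01% + 1.4033 × 5.61% = 11.88%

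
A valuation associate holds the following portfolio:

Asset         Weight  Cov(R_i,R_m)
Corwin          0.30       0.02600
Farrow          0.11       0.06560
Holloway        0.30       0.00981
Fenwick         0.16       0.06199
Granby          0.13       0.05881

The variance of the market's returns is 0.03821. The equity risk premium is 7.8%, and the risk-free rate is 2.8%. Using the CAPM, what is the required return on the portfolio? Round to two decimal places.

β_Corwin = 0.02600 / 0.03821 = 0.6805
β_Farrow = 0.06560 / 0.03821 = 1.7168
β_Holloway = 0.00981 / 0.03821 = 0.2567
β_Fenwick = 0.06199 / 0.03821 = 1.6224
β_Granby = 0.05881 / 0.03821 = 1.5391
β_P = Σ w_i β_i = 0.30×0.6805 + 0.11×1.7168 + 0.30×0.2567 + 0.16×1.6224 + 0.13×1.5391 = 0.9297
E(R_P) = R_f + β_P × MRP = 2.8% + 0.9297 × 7.8% = 10.05%

10.05%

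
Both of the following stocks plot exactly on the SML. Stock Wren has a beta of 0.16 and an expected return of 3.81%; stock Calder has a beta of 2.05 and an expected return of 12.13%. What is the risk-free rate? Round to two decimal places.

3.11%

Both satisfy E(R) = R_f + β·MRP, so the slope of the SML is
MRP = (12.13% − 3.81%) / (2.05 − 0.16) = 8.32% / 1.89 = 4.4021%
R_f = E(R_Wren) − β_Wren·MRP = 3.81% − 0.16 × 4.4021% = 3.1057%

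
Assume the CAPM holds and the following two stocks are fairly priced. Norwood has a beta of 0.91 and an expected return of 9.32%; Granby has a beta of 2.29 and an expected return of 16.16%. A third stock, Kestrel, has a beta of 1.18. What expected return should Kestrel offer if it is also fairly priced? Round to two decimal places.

MRP (SML slope) = (16.16% − 9.32%) / (2.29 − 0.91) = 6.84% / 1.38 = 4.9565%
R_f (intercept) = 9.32% − 0.91 × 4.9565% = 4.8096%
E(R_Kestrel) = R_f + β × MRP = 4.8096% + 1.18 × 4.9565% = 10.66%

10.66%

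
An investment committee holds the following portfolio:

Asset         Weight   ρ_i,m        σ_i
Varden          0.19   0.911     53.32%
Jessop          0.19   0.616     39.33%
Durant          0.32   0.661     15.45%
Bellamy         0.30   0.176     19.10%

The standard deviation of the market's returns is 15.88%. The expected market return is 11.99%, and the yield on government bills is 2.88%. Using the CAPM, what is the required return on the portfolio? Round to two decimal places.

β_Varden = 0.911 × 53.32% / 15.88% = 3.0588
β_Jessop = 0.616 × 39.33% / 15.88% = 1.5256
β_Durant = 0.661 × 15.45% / 15.88% = 0.6431
β_Bellamy = 0.176 × 19.10% / 15.88% = 0.2117
β_P = Σ w_i β_i = 0.19×3.0588 + 0.19×1.5256 + 0.32×0.6431 + 0.30×0.2117 = 1.1403
MRP = 11.99% − 2.88% = 9.11%
E(R_P) = R_f + β_P × MRP = 2.88% + 1.1403 × 9.11% = 13.27%

13.27%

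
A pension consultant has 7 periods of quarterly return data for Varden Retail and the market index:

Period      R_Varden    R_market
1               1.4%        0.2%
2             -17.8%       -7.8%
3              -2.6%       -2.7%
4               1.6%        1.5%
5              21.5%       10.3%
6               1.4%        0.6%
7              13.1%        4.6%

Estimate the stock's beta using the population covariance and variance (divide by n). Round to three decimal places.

Mean R_i = (1.4 − 17.8 − 2.6 + 1.6 + 21.5 + 1.4 + 13.1) / 7 = 2.6571%
Mean R_m = (0.2 − 7.8 − 2.7 + 1.5 + 10.3 + 0.6 + 4.6) / 7 = 0.9571%
Σ(R_i − R̄_i)(R_m − R̄_m) = 413.2871  ⇒  Cov = 413.2871 / 7 = 59.0410
Σ(R_m − R̄_m)² = 191.6171  ⇒  Var(R_m) = 191.6171 / 7 = 27.3739
β = Cov / Var(R_m) = 59.0410 / 27.3739 = 2.1568

2.157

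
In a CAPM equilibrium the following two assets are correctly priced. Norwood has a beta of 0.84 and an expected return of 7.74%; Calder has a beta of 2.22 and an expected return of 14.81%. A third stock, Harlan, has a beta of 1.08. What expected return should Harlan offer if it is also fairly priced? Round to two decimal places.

MRP (SML slope) = (14.81% − 7.74%) / (2.22 − 0.84) = 7.07% / 1.38 = 5.1232%
R_f (intercept) = 7.74% − 0.84 × 5.1232% = 3.4365%
E(R_Harlan) = R_f + β × MRP = 3.4365% + 1.08 × 5.1232% = 8.97%

8.97%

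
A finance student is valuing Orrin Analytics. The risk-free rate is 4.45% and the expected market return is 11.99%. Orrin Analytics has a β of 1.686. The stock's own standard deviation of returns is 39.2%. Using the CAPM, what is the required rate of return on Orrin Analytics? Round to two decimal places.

17.16%

Market risk premium = E(R_m) − R_f = 11.99% − 4.45% = 7.54%
E(R) = R_f + β × MRP = 4.45% + 1.686 × 7.54% = 17.16%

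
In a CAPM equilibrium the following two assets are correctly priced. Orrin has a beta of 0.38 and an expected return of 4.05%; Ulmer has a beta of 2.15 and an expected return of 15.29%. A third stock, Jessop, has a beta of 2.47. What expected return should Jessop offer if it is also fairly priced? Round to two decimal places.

MRP (SML slope) = (15.29% − 4.05%) / (2.15 − 0.38) = 11.24% / 1.77 = 6.3503%
R_f (intercept) = 4.05% − 0.38 × 6.3503% = 1.6369%
E(R_Jessop) = R_f + β × MRP = 1.6369% + 2.47 × 6.3503% = 17.32%

17.32%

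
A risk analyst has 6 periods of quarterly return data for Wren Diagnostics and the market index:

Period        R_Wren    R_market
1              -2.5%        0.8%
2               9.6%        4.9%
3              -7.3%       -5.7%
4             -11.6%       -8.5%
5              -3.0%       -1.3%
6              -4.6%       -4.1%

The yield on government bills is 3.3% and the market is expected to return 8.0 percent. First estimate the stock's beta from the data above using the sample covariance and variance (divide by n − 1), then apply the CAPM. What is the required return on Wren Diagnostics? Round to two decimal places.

9.92%

Mean R_i = (-2.5 + 9.6 − 7.3 − 11.6 − 3.0 − 4.6) / 6 = -3.2333%
Mean R_m = (0.8 + 4.9 − 5.7 − 8.5 − 1.3 − 4.1) / 6 = -2.3167%
Σ(R_i − R̄_i)(R_m − R̄_m) = 163.0667  ⇒  Cov = 163.0667 / 5 = 32.6133
Σ(R_m − R̄_m)² = 115.6883  ⇒  Var(R_m) = 115.6883 / 5 = 23.1377
β = Cov / Var(R_m) = 32.6133 / 23.1377 = 1.4095
MRP = 8.0% − 3.3% = 4.70%
E(R) = R_f + β × MRP = 3.3% + 1.4095 × 4.7% = 9.92%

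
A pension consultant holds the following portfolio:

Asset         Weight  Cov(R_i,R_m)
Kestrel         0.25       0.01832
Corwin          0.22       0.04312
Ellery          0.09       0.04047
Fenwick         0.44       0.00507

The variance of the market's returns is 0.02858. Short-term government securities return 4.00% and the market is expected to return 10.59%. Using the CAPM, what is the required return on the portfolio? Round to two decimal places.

8.60%

β_Kestrel = 0.01832 / 0.02858 = 0.6410
β_Corwin = 0.04312 / 0.02858 = 1.5087
β_Ellery = 0.04047 / 0.02858 = 1.4160
β_Fenwick = 0.00507 / 0.02858 = 0.1774
β_P = Σ w_i β_i = 0.25×0.6410 + 0.22×1.5087 + 0.09×1.4160 + 0.44×0.1774 = 0.6977
MRP = 10.59% − 4.00% = 6.59%
E(R_P) = R_f + β_P × MRP = 4.00% + 0.6977 × 6.59% = 8.60%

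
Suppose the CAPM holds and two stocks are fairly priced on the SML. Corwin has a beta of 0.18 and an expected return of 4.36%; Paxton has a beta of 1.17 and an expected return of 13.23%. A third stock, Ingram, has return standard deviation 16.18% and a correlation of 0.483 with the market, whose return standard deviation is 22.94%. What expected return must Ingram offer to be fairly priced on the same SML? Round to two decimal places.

MRP = (13.23% − 4.36%) / (1.17 − 0.18) = 8.9596%
R_f = 4.36% − 0.18 × 8.9596% = 2.7473%
β_Ingram = ρ·σ_i/σ_m = 0.483 × 16.18 / 22.94 = 0.3407
E(R_Ingram) = R_f + β × MRP = 2.7473% + 0.3407 × 8.9596% = 5.80%

5.80%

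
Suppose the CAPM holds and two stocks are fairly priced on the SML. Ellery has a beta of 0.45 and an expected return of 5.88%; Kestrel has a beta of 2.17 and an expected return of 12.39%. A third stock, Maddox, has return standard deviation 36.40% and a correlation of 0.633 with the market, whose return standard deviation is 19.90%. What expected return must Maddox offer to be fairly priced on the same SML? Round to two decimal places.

MRP = (12.39% − 5.88%) / (2.17 − 0.45) = 3.7849%
R_f = 5.88% − 0.45 × 3.7849% = 4.1768%
β_Maddox = ρ·σ_i/σ_m = 0.633 × 36.40 / 19.90 = 1.1578
E(R_Maddox) = R_f + β × MRP = 4.1768% + 1.1578 × 3.7849% = 8.56%

8.56%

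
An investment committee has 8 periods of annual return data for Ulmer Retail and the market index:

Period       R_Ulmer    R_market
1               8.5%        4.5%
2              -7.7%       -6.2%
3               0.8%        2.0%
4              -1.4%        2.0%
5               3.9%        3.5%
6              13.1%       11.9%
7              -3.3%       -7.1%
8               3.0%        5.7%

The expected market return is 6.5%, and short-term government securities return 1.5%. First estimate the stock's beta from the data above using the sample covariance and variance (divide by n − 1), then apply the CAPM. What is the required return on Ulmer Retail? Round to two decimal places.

Mean R_i = (8.5 − 7.7 + 0.8 − 1.4 + 3.9 + 13.1 − 3.3 + 3.0) / 8 = 2.1125%
Mean R_m = (4.5 − 6.2 + 2.0 + 2.0 + 3.5 + 11.9 − 7.1 + 5.7) / 8 = 2.0375%
Σ(R_i − R̄_i)(R_m − R̄_m) = 260.4263  ⇒  Cov = 260.4263 / 7 = 37.2038
Σ(R_m − R̄_m)² = 270.2388  ⇒  Var(R_m) = 270.2388 / 7 = 38.6055
β = Cov / Var(R_m) = 37.2038 / 38.6055 = 0.9637
MRP = 6.5% − 1.5% = 5.00%
E(R) = R_f + β × MRP = 1.5% + 0.9637 × 5.0% = 6.32%

6.32%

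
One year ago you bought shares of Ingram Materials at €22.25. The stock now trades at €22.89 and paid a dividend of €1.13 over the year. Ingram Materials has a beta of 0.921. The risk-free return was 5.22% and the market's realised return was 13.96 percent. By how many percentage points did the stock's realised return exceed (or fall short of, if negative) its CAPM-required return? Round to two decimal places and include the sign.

-5.31%

Realised HPR = (P1 + D1 − P0) / P0 = (22.89 + 1.13 − 22.25) / 22.25 = 1.77 / 22.25 = 7.9551%
MRP = 13.96% − 5.22% = 8.74%
CAPM required = R_f + β·MRP = 5.22% + 0.921 × 8.74% = 13.26954%
α = realised − required = 7.9551% − 13.26954% = -5.31%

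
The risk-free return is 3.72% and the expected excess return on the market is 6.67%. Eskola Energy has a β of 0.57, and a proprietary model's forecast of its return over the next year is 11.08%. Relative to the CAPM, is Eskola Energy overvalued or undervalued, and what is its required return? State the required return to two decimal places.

Required return = R_f + β·MRP = 3.72% + 0.57 × 6.67% = 7.52%
Forecast 11.08% > required 7.52% → the stock plots above the SML → undervalued.

Undervalued; required return 7.52%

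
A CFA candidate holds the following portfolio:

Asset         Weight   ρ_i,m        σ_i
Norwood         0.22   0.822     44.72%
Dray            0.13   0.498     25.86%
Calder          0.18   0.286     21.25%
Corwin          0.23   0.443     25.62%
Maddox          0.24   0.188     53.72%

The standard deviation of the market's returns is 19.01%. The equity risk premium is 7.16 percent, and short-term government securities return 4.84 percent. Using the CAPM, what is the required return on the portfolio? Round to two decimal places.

β_Norwood = 0.822 × 44.72% / 19.01% = 1.9337
β_Dray = 0.498 × 25.86% / 19.01% = 0.6774
β_Calder = 0.286 × 21.25% / 19.01% = 0.3197
β_Corwin = 0.443 × 25.62% / 19.01% = 0.5970
β_Maddox = 0.188 × 53.72% / 19.01% = 0.5313
β_P = Σ w_i β_i = 0.22×1.9337 + 0.13×0.6774 + 0.18×0.3197 + 0.23×0.5970 + 0.24×0.5313 = 0.8358
E(R_P) = R_f + β_P × MRP = 4.84% + 0.8358 × 7.16% = 10.82%

10.82%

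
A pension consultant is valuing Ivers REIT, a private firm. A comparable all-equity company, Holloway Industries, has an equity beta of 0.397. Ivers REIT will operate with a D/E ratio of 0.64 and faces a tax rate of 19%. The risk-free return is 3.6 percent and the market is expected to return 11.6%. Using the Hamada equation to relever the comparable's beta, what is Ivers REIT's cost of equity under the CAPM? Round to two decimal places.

8.42%

β_L = β_U × [1 + (1 − t)(D/E)] = 0.397 × [1 + (1 − 0.19) × 0.64]
    = 0.397 × [1 + 0.81 × 0.64] = 0.397 × 1.5184 = 0.6028
MRP = 11.6% − 3.6% = 8.00%
E(R) = R_f + β_L × MRP = 3.6% + 0.6028 × 8.0% = 8.42%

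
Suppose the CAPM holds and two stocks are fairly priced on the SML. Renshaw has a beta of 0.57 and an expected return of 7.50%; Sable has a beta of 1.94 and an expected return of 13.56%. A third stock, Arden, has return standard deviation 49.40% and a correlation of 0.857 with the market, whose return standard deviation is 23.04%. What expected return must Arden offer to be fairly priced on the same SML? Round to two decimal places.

MRP = (13.56% − 7.50%) / (1.94 − 0.57) = 4.4234%
R_f = 7.50% − 0.57 × 4.4234% = 4.9787%
β_Arden = ρ·σ_i/σ_m = 0.857 × 49.40 / 23.04 = 1.8375
E(R_Arden) = R_f + β × MRP = 4.9787% + 1.8375 × 4.4234% = 13.11%

13.11%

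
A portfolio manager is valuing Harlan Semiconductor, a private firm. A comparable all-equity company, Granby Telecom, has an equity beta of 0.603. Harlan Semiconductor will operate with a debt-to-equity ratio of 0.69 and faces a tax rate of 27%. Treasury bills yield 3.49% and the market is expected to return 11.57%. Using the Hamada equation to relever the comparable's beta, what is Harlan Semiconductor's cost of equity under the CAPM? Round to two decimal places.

β_L = β_U × [1 + (1 − t)(D/E)] = 0.603 × [1 + (1 − 0.27) × 0.69]
    = 0.603 × [1 + 0.73 × 0.69] = 0.603 × 1.5037 = 0.9067
MRP = 11.57% − 3.49% = 8.08%
E(R) = R_f + β_L × MRP = 3.49% + 0.9067 × 8.08% = 10.82%

10.82%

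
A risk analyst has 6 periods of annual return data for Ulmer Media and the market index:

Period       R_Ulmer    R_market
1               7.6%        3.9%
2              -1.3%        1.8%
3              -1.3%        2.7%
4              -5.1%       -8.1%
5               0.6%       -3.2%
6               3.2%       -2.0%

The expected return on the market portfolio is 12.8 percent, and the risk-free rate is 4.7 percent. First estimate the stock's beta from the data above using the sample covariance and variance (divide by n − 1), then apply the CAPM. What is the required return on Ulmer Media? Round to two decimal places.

Mean R_i = (7.6 − 1.3 − 1.3 − 5.1 + 0.6 + 3.2) / 6 = 0.6167%
Mean R_m = (3.9 + 1.8 + 2.7 − 8.1 − 3.2 − 2.0) / 6 = -0.8167%
Σ(R_i − R̄_i)(R_m − R̄_m) = 59.8017  ⇒  Cov = 59.8017 / 5 = 11.9603
Σ(R_m − R̄_m)² = 101.5883  ⇒  Var(R_m) = 101.5883 / 5 = 20.3177
β = Cov / Var(R_m) = 11.9603 / 20.3177 = 0.5887
MRP = 12.8% − 4.7% = 8.10%
E(R) = R_f + β × MRP = 4.7% + 0.5887 × 8.1% = 9.47%

9.47%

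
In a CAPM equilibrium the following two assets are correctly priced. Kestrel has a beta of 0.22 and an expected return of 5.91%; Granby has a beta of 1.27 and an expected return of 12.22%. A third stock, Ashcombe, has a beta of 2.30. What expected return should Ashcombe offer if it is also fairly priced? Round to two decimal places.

18.41%

MRP (SML slope) = (12.22% − 5.91%) / (1.27 − 0.22) = 6.31% / 1.05 = 6.0095%
R_f (intercept) = 5.91% − 0.22 × 6.0095% = 4.5879%
E(R_Ashcombe) = R_f + β × MRP = 4.5879% + 2.30 × 6.0095% = 18.41%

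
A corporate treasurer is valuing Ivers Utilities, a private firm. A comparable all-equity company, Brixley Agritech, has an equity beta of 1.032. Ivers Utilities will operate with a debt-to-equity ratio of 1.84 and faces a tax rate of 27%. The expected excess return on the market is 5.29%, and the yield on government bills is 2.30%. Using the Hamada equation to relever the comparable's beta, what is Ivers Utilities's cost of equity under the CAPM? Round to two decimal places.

15.09%

β_L = β_U × [1 + (1 − t)(D/E)] = 1.032 × [1 + (1 − 0.27) × 1.84]
    = 1.032 × [1 + 0.73 × 1.84] = 1.032 × 2.3432 = 2.4182
E(R) = R_f + β_L × MRP = 2.30% + 2.4182 × 5.29% = 15.09%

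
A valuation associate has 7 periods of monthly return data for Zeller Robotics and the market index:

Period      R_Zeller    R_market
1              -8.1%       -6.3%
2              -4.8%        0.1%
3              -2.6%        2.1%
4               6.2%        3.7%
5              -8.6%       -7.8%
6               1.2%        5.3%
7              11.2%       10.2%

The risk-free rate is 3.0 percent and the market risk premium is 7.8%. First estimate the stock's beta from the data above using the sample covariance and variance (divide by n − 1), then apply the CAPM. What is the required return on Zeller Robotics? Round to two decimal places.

11.39%

Mean R_i = (-8.1 − 4.8 − 2.6 + 6.2 − 8.6 + 1.2 + 11.2) / 7 = -0.7857%
Mean R_m = (-6.3 + 0.1 + 2.1 + 3.7 − 7.8 + 5.3 + 10.2) / 7 = 1.0429%
Σ(R_i − R̄_i)(R_m − R̄_m) = 261.4457  ⇒  Cov = 261.4457 / 6 = 43.5743
Σ(R_m − R̄_m)² = 243.1571  ⇒  Var(R_m) = 243.1571 / 6 = 40.5262
β = Cov / Var(R_m) = 43.5743 / 40.5262 = 1.0752
E(R) = R_f + β × MRP = 3.0% + 1.0752 × 7.8% = 11.39%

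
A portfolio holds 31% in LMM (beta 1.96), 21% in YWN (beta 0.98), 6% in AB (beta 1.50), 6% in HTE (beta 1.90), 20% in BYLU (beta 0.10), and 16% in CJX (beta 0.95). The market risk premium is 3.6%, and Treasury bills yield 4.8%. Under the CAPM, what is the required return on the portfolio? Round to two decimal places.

9.08%

β_P = Σ w_i β_i = 0.31×1.96 + 0.21×0.98 + 0.06×1.50 + 0.06×1.90 + 0.20×0.10 + 0.16×0.95 = 1.1894
E(R_P) = R_f + β_P × MRP = 4.8% + 1.1894 × 3.6% = 9.08%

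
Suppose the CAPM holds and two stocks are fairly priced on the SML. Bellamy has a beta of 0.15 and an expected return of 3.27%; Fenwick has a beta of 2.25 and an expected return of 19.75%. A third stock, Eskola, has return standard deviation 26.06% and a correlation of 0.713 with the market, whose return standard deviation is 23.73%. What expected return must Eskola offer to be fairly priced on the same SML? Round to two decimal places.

8.24%

MRP = (19.75% − 3.27%) / (2.25 − 0.15) = 7.8476%
R_f = 3.27% − 0.15 × 7.8476% = 2.0929%
β_Eskola = ρ·σ_i/σ_m = 0.713 × 26.06 / 23.73 = 0.7830
E(R_Eskola) = R_f + β × MRP = 2.0929% + 0.7830 × 7.8476% = 8.24%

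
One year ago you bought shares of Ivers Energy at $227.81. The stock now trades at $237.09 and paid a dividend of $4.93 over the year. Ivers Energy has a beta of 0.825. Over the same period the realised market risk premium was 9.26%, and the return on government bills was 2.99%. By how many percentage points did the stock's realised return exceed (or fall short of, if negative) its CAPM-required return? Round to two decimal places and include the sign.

-4.39%

Realised HPR = (P1 + D1 − P0) / P0 = (237.09 + 4.93 − 227.81) / 227.81 = 14.21 / 227.81 = 6.2377%
CAPM required = R_f + β·MRP = 2.99% + 0.825 × 9.26% = 10.62950%
α = realised − required = 6.2377% − 10.62950% = -4.39%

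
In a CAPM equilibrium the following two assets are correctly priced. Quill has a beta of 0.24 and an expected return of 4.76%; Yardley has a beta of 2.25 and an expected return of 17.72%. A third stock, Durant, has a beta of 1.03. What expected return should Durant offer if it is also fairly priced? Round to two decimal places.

MRP (SML slope) = (17.72% − 4.76%) / (2.25 − 0.24) = 12.96% / 2.01 = 6.4478%
R_f (intercept) = 4.76% − 0.24 × 6.4478% = 3.2125%
E(R_Durant) = R_f + β × MRP = 3.2125% + 1.03 × 6.4478% = 9.85%

9.85%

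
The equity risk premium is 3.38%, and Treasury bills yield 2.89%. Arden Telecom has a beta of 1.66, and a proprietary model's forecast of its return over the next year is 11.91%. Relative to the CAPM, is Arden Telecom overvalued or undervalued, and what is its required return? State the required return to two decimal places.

Required return = R_f + β·MRP = 2.89% + 1.66 × 3.38% = 8.50%
Forecast 11.91% > required 8.50% → the stock plots above the SML → undervalued.

Undervalued; required return 8.50%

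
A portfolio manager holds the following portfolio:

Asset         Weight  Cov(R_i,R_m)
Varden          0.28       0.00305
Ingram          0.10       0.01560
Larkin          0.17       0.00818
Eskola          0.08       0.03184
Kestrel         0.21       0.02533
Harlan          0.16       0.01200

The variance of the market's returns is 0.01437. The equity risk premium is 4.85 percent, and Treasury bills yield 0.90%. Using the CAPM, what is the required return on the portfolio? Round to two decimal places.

β_Varden = 0.00305 / 0.01437 = 0.2122
β_Ingram = 0.01560 / 0.01437 = 1.0856
β_Larkin = 0.00818 / 0.01437 = 0.5692
β_Eskola = 0.03184 / 0.01437 = 2.2157
β_Kestrel = 0.02533 / 0.01437 = 1.7627
β_Harlan = 0.01200 / 0.01437 = 0.8351
β_P = Σ w_i β_i = 0.28×0.2122 + 0.10×1.0856 + 0.17×0.5692 + 0.08×2.2157 + 0.21×1.7627 + 0.16×0.8351 = 0.9458
E(R_P) = R_f + β_P × MRP = 0.90% + 0.9458 × 4.85% = 5.49%

5.49%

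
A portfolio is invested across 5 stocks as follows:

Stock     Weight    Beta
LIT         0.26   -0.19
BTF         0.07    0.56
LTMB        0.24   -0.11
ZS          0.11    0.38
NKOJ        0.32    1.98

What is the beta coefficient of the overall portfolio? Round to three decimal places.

β_P = Σ w_i β_i = 0.26×-0.19 + 0.07×0.56 + 0.24×-0.11 + 0.11×0.38 + 0.32×1.98 = 0.6388

0.639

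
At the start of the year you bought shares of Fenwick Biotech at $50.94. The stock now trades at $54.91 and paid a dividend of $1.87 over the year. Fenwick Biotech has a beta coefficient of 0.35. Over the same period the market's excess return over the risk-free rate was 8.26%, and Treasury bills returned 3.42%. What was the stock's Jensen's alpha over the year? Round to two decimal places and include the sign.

Realised HPR = (P1 + D1 − P0) / P0 = (54.91 + 1.87 − 50.94) / 50.94 = 5.84 / 50.94 = 11.4645%
CAPM required = R_f + β·MRP = 3.42% + 0.35 × 8.26% = 6.3110%
α = realised − required = 11.4645% − 6.3110% = +5.15%

+5.15%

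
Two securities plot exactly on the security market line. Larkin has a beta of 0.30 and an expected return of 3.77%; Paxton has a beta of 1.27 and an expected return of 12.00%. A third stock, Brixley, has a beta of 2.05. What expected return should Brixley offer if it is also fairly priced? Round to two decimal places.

18.62%

MRP (SML slope) = (12.00% − 3.77%) / (1.27 − 0.30) = 8.23% / 0.97 = 8.4845%
R_f (intercept) = 3.77% − 0.30 × 8.4845% = 1.2247%
E(R_Brixley) = R_f + β × MRP = 1.2247% + 2.05 × 8.4845% = 18.62%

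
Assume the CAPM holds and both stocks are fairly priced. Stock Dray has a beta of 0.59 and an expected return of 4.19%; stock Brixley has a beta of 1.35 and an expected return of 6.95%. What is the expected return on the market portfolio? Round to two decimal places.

5.68%

Both satisfy E(R) = R_f + β·MRP, so the slope of the SML is
MRP = (6.95% − 4.19%) / (1.35 − 0.59) = 2.76% / 0.76 = 3.6316%
R_f = E(R_Dray) − β_Dray·MRP = 4.19% − 0.59 × 3.6316% = 2.0474%
E(R_m) = R_f + MRP = 2.0474% + 3.6316% = 5.68%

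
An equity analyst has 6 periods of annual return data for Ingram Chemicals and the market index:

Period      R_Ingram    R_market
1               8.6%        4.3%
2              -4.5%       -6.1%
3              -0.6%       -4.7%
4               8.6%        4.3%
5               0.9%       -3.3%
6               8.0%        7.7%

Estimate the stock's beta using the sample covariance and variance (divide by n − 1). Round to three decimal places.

Mean R_i = (8.6 − 4.5 − 0.6 + 8.6 + 0.9 + 8.0) / 6 = 3.5000%
Mean R_m = (4.3 − 6.1 − 4.7 + 4.3 − 3.3 + 7.7) / 6 = 0.3667%
Σ(R_i − R̄_i)(R_m − R̄_m) = 155.1600  ⇒  Cov = 155.1600 / 5 = 31.0320
Σ(R_m − R̄_m)² = 165.6533  ⇒  Var(R_m) = 165.6533 / 5 = 33.1307
β = Cov / Var(R_m) = 31.0320 / 33.1307 = 0.9367

0.937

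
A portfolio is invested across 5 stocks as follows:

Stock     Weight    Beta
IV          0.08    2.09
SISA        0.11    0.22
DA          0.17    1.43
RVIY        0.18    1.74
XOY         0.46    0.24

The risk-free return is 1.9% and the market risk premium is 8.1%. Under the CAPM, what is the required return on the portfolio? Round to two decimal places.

8.85%

β_P = Σ w_i β_i = 0.08×2.09 + 0.11×0.22 + 0.17×1.43 + 0.18×1.74 + 0.46×0.24 = 0.8581
E(R_P) = R_f + β_P × MRP = 1.9% + 0.8581 × 8.1% = 8.85%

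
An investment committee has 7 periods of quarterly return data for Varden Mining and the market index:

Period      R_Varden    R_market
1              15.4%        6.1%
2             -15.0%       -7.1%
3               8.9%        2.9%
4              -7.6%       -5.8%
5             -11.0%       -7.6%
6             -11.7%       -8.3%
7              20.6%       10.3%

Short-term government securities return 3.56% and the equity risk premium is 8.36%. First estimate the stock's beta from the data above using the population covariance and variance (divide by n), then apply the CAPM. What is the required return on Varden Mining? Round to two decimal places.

19.41%

Mean R_i = (15.4 − 15.0 + 8.9 − 7.6 − 11.0 − 11.7 + 20.6) / 7 = -0.0571%
Mean R_m = (6.1 − 7.1 + 2.9 − 5.8 − 7.6 − 8.3 + 10.3) / 7 = -1.3571%
Σ(R_i − R̄_i)(R_m − R̄_m) = 662.6771  ⇒  Cov = 662.6771 / 7 = 94.6682
Σ(R_m − R̄_m)² = 349.5171  ⇒  Var(R_m) = 349.5171 / 7 = 49.9310
β = Cov / Var(R_m) = 94.6682 / 49.9310 = 1.8960
E(R) = R_f + β × MRP = 3.56% + 1.8960 × 8.36% = 19.41%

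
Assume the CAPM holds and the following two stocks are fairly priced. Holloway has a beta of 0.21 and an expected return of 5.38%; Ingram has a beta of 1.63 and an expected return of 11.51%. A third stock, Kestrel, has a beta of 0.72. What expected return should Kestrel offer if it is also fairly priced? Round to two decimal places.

7.58%

MRP (SML slope) = (11.51% − 5.38%) / (1.63 − 0.21) = 6.13% / 1.42 = 4.3169%
R_f (intercept) = 5.38% − 0.21 × 4.3169% = 4.4735%
E(R_Kestrel) = R_f + β × MRP = 4.4735% + 0.72 × 4.3169% = 7.58%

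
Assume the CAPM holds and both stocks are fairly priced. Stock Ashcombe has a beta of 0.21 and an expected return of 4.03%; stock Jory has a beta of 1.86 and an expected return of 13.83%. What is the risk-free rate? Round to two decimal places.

Both satisfy E(R) = R_f + β·MRP, so the slope of the SML is
MRP = (13.83% − 4.03%) / (1.86 − 0.21) = 9.80% / 1.65 = 5.9394%
R_f = E(R_Ashcombe) − β_Ashcombe·MRP = 4.03% − 0.21 × 5.9394% = 2.7827%

2.78%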